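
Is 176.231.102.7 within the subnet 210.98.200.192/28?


Subnet network: 210.98.200.192
Test IP AND mask: 176.231.102.0
No, 176.231.102.7 is not in 210.98.200.192/28


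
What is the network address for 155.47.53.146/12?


IP:   10011011.00101111.00110101.10010010
Mask: 11111111.11110000.00000000.00000000
AND operation:
Net:  10011011.00100000.00000000.00000000
Network: 155.32.0.0/12


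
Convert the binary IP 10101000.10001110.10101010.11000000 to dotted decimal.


10101000 = 168
10001110 = 142
10101010 = 170
11000000 = 192
IP: 168.142.170.192


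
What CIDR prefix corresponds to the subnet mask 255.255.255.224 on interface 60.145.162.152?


Binary: 11111111.11111111.11111111.11100000
Count leading 1s
Prefix: /27


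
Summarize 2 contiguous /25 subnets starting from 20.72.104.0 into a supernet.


Original prefix: /25
Number of subnets: 2 = 2^1
New prefix = 25 - 1 = 24
Supernet: 20.72.104.0/24


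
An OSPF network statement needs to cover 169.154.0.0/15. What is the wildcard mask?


Subnet mask: 255.254.0.0
Wildcard = 255.255.255.255 - subnet mask
255 - 255 = 0
255 - 254 = 1
255 - 0 = 255
255 - 0 = 255
Wildcard: 0.1.255.255


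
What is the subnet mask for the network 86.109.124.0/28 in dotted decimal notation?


/28 means 28 network bits, 4 host bits
Binary: 11111111111111111111111111110000
Mask: 255.255.255.240


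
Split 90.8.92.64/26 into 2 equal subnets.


New prefix = 26 + 1 = 27
Each subnet has 32 addresses
  90.8.92.64/27
  90.8.92.96/27
Subnets: 90.8.92.64/27, 90.8.92.96/27


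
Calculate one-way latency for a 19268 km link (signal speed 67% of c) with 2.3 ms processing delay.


Speed = 0.67 * 3e5 km/s = 201000 km/s
Propagation delay = 19268 / 201000 = 0.0959 s = 95.8607 ms
Processing delay = 2.3 ms
Total one-way latency = 98.1607 ms


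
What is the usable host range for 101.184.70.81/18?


Network: 101.184.64.0
Broadcast: 101.184.127.255
First usable = network + 1
Last usable = broadcast - 1
Range: 101.184.64.1 to 101.184.127.254


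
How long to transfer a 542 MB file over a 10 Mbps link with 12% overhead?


Effective throughput = 10 * (1 - 12/100) = 8.8 Mbps
File size in Mb = 542 * 8 = 4336 Mb
Time = 4336 / 8.8
Time = 492.7273 seconds


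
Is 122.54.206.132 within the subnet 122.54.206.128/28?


Subnet network: 122.54.206.128
Test IP AND mask: 122.54.206.128
Yes, 122.54.206.132 is in 122.54.206.128/28


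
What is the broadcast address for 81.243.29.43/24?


Network: 81.243.29.0/24
Host bits = 8
Set all host bits to 1:
Broadcast: 81.243.29.255


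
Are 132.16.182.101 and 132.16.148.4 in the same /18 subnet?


Mask: 255.255.192.0
132.16.182.101 AND mask = 132.16.128.0
132.16.148.4 AND mask = 132.16.128.0
Yes, same subnet (132.16.128.0)


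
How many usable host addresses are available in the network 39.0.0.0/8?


Host bits = 32 - 8 = 24
Total addresses = 2^24 = 16777216
Usable = total - 2 (network and broadcast)
Usable hosts: 16777214


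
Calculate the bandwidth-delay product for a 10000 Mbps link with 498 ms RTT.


BDP = bandwidth * RTT
= 10000 Mbps * 498 ms
= 10000 * 1e6 * 498 / 1000 bits
= 4980000000 bits
= 622500000 bytes
= 607910.1562 KB
BDP = 4980000000 bits (622500000 bytes)


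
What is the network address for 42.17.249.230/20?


IP:   00101010.00010001.11111001.11100110
Mask: 11111111.11111111.11110000.00000000
AND operation:
Net:  00101010.00010001.11110000.00000000
Network: 42.17.240.0/20


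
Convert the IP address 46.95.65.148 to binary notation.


46 = 00101110
95 = 01011111
65 = 01000001
148 = 10010100
Binary: 00101110.01011111.01000001.10010100


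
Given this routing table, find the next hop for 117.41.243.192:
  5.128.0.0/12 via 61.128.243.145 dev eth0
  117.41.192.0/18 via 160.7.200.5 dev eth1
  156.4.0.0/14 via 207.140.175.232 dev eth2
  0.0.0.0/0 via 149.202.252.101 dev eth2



Longest prefix match for 117.41.243.192:
  /12 5.128.0.0: no
  /18 117.41.192.0: MATCH
  /14 156.4.0.0: no
  /0 0.0.0.0: MATCH
Selected: next-hop 160.7.200.5 via eth1 (matched /18)


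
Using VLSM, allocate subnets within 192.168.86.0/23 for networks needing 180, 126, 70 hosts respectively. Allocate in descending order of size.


180 hosts -> /24 (254 usable): 192.168.86.0/24
126 hosts -> /25 (126 usable): 192.168.87.0/25
70 hosts -> /25 (126 usable): 192.168.87.128/25
Allocation: 192.168.86.0/24 (180 hosts, 254 usable); 192.168.87.0/25 (126 hosts, 126 usable); 192.168.87.128/25 (70 hosts, 126 usable)


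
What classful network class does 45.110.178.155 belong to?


First octet: 45
Binary: 00101101
0xxxxxxx -> Class A (1-126)
Class A, default mask 255.0.0.0 (/8)


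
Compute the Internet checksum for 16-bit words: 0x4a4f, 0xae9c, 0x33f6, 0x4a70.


Sum all words (with carry folding):
+ 0x4a4f = 0x4a4f
+ 0xae9c = 0xf8eb
+ 0x33f6 = 0x2ce2
+ 0x4a70 = 0x7752
One's complement: ~0x7752
Checksum = 0x88ad


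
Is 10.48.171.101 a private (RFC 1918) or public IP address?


RFC 1918 private ranges:
  10.0.0.0/8 (10.0.0.0 - 10.255.255.255)
  172.16.0.0/12 (172.16.0.0 - 172.31.255.255)
  192.168.0.0/16 (192.168.0.0 - 192.168.255.255)
Private (in 10.0.0.0/8)


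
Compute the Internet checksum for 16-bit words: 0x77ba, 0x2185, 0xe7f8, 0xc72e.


Sum all words (with carry folding):
+ 0x77ba = 0x77ba
+ 0x2185 = 0x993f
+ 0xe7f8 = 0x8138
+ 0xc72e = 0x4867
One's complement: ~0x4867
Checksum = 0xb798


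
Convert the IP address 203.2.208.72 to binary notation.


203 = 11001011
2 = 00000010
208 = 11010000
72 = 01001000
Binary: 11001011.00000010.11010000.01001000


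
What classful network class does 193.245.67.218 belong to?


First octet: 193
Binary: 11000001
110xxxxx -> Class C (192-223)
Class C, default mask 255.255.255.0 (/24)


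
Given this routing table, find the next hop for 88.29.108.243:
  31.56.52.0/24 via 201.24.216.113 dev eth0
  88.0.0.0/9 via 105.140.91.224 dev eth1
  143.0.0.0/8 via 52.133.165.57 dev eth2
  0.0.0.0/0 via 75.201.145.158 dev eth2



Longest prefix match for 88.29.108.243:
  /24 31.56.52.0: no
  /9 88.0.0.0: MATCH
  /8 143.0.0.0: no
  /0 0.0.0.0: MATCH
Selected: next-hop 105.140.91.224 via eth1 (matched /9)


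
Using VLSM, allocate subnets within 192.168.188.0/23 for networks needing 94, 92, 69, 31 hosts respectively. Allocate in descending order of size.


94 hosts -> /25 (126 usable): 192.168.188.0/25
92 hosts -> /25 (126 usable): 192.168.188.128/25
69 hosts -> /25 (126 usable): 192.168.189.0/25
31 hosts -> /26 (62 usable): 192.168.189.128/26
Allocation: 192.168.188.0/25 (94 hosts, 126 usable); 192.168.188.128/25 (92 hosts, 126 usable); 192.168.189.0/25 (69 hosts, 126 usable); 192.168.189.128/26 (31 hosts, 62 usable)


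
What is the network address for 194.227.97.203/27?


IP:   11000010.11100011.01100001.11001011
Mask: 11111111.11111111.11111111.11100000
AND operation:
Net:  11000010.11100011.01100001.11000000
Network: 194.227.97.192/27


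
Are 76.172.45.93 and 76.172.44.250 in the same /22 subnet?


Mask: 255.255.252.0
76.172.45.93 AND mask = 76.172.44.0
76.172.44.250 AND mask = 76.172.44.0
Yes, same subnet (76.172.44.0)


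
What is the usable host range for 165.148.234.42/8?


Network: 165.0.0.0
Broadcast: 165.255.255.255
First usable = network + 1
Last usable = broadcast - 1
Range: 165.0.0.1 to 165.255.255.254


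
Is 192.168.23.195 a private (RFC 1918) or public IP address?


RFC 1918 private ranges:
  10.0.0.0/8 (10.0.0.0 - 10.255.255.255)
  172.16.0.0/12 (172.16.0.0 - 172.31.255.255)
  192.168.0.0/16 (192.168.0.0 - 192.168.255.255)
Private (in 192.168.0.0/16)


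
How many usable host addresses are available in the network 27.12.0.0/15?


Host bits = 32 - 15 = 17
Total addresses = 2^17 = 131072
Usable = total - 2 (network and broadcast)
Usable hosts: 131070


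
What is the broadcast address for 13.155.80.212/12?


Network: 13.144.0.0/12
Host bits = 20
Set all host bits to 1:
Broadcast: 13.159.255.255


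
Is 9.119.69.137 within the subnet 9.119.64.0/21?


Subnet network: 9.119.64.0
Test IP AND mask: 9.119.64.0
Yes, 9.119.69.137 is in 9.119.64.0/21


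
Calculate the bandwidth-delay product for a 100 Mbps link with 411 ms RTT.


BDP = bandwidth * RTT
= 100 Mbps * 411 ms
= 100 * 1e6 * 411 / 1000 bits
= 41100000 bits
= 5137500 bytes
= 5017.0898 KB
BDP = 41100000 bits (5137500 bytes)


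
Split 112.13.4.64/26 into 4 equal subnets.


New prefix = 26 + 2 = 28
Each subnet has 16 addresses
  112.13.4.64/28
  112.13.4.80/28
  112.13.4.96/28
  112.13.4.112/28
Subnets: 112.13.4.64/28, 112.13.4.80/28, 112.13.4.96/28, 112.13.4.112/28


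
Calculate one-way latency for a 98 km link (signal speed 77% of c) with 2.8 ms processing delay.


Speed = 0.77 * 3e5 km/s = 231000 km/s
Propagation delay = 98 / 231000 = 0.0004 s = 0.4242 ms
Processing delay = 2.8 ms
Total one-way latency = 3.2242 ms


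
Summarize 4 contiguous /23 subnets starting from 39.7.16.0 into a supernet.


Original prefix: /23
Number of subnets: 4 = 2^2
New prefix = 23 - 2 = 21
Supernet: 39.7.16.0/21


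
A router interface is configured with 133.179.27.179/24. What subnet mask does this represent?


/24 means 24 network bits, 8 host bits
Binary: 11111111111111111111111100000000
Mask: 255.255.255.0


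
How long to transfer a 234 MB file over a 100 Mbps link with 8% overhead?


Effective throughput = 100 * (1 - 8/100) = 92 Mbps
File size in Mb = 234 * 8 = 1872 Mb
Time = 1872 / 92
Time = 20.3478 seconds


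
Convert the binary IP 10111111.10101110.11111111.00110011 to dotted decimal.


10111111 = 191
10101110 = 174
11111111 = 255
00110011 = 51
IP: 191.174.255.51


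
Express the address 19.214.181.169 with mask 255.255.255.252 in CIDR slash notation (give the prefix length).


Binary: 11111111.11111111.11111111.11111100
Count leading 1s
Prefix: /30


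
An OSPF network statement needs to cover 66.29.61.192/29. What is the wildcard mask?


Subnet mask: 255.255.255.248
Wildcard = 255.255.255.255 - subnet mask
255 - 255 = 0
255 - 255 = 0
255 - 255 = 0
255 - 248 = 7
Wildcard: 0.0.0.7


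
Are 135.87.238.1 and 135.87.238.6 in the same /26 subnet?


Mask: 255.255.255.192
135.87.238.1 AND mask = 135.87.238.0
135.87.238.6 AND mask = 135.87.238.0
Yes, same subnet (135.87.238.0)


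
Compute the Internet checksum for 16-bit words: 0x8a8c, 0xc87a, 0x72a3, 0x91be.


Sum all words (with carry folding):
+ 0x8a8c = 0x8a8c
+ 0xc87a = 0x5307
+ 0x72a3 = 0xc5aa
+ 0x91be = 0x5769
One's complement: ~0x5769
Checksum = 0xa896


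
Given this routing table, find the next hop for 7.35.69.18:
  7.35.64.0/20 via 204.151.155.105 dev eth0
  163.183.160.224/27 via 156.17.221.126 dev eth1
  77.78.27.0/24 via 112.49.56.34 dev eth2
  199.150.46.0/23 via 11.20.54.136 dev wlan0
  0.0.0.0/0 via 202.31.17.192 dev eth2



Longest prefix match for 7.35.69.18:
  /20 7.35.64.0: MATCH
  /27 163.183.160.224: no
  /24 77.78.27.0: no
  /23 199.150.46.0: no
  /0 0.0.0.0: MATCH
Selected: next-hop 204.151.155.105 via eth0 (matched /20)


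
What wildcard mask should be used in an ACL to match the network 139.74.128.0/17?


Subnet mask: 255.255.128.0
Wildcard = 255.255.255.255 - subnet mask
255 - 255 = 0
255 - 255 = 0
255 - 128 = 127
255 - 0 = 255
Wildcard: 0.0.127.255


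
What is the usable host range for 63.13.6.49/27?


Network: 63.13.6.32
Broadcast: 63.13.6.63
First usable = network + 1
Last usable = broadcast - 1
Range: 63.13.6.33 to 63.13.6.62


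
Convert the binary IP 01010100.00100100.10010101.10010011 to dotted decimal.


01010100 = 84
00100100 = 36
10010101 = 149
10010011 = 147
IP: 84.36.149.147


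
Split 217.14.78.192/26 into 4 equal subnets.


New prefix = 26 + 2 = 28
Each subnet has 16 addresses
  217.14.78.192/28
  217.14.78.208/28
  217.14.78.224/28
  217.14.78.240/28
Subnets: 217.14.78.192/28, 217.14.78.208/28, 217.14.78.224/28, 217.14.78.240/28


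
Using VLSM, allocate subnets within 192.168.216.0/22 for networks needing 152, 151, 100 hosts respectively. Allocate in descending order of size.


152 hosts -> /24 (254 usable): 192.168.216.0/24
151 hosts -> /24 (254 usable): 192.168.217.0/24
100 hosts -> /25 (126 usable): 192.168.218.0/25
Allocation: 192.168.216.0/24 (152 hosts, 254 usable); 192.168.217.0/24 (151 hosts, 254 usable); 192.168.218.0/25 (100 hosts, 126 usable)


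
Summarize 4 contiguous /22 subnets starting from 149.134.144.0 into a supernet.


Original prefix: /22
Number of subnets: 4 = 2^2
New prefix = 22 - 2 = 20
Supernet: 149.134.144.0/20


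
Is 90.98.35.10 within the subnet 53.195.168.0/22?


Subnet network: 53.195.168.0
Test IP AND mask: 90.98.32.0
No, 90.98.35.10 is not in 53.195.168.0/22


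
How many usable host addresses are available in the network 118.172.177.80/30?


Host bits = 32 - 30 = 2
Total addresses = 2^2 = 4
Usable = total - 2 (network and broadcast)
Usable hosts: 2


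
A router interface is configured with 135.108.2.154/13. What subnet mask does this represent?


/13 means 13 network bits, 19 host bits
Binary: 11111111111110000000000000000000
Mask: 255.248.0.0


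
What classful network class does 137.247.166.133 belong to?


First octet: 137
Binary: 10001001
10xxxxxx -> Class B (128-191)
Class B, default mask 255.255.0.0 (/16)


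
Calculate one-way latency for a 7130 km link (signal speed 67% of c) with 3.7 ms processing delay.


Speed = 0.67 * 3e5 km/s = 201000 km/s
Propagation delay = 7130 / 201000 = 0.0355 s = 35.4726 ms
Processing delay = 3.7 ms
Total one-way latency = 39.1726 ms


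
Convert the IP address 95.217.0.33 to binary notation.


95 = 01011111
217 = 11011001
0 = 00000000
33 = 00100001
Binary: 01011111.11011001.00000000.00100001


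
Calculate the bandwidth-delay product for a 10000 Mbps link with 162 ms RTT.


BDP = bandwidth * RTT
= 10000 Mbps * 162 ms
= 10000 * 1e6 * 162 / 1000 bits
= 1620000000 bits
= 202500000 bytes
= 197753.9062 KB
BDP = 1620000000 bits (202500000 bytes)


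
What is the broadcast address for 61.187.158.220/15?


Network: 61.186.0.0/15
Host bits = 17
Set all host bits to 1:
Broadcast: 61.187.255.255


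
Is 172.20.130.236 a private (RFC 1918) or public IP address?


RFC 1918 private ranges:
  10.0.0.0/8 (10.0.0.0 - 10.255.255.255)
  172.16.0.0/12 (172.16.0.0 - 172.31.255.255)
  192.168.0.0/16 (192.168.0.0 - 192.168.255.255)
Private (in 172.16.0.0/12)


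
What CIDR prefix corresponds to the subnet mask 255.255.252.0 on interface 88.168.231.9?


Binary: 11111111.11111111.11111100.00000000
Count leading 1s
Prefix: /22


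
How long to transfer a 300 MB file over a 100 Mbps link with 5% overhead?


Effective throughput = 100 * (1 - 5/100) = 95 Mbps
File size in Mb = 300 * 8 = 2400 Mb
Time = 2400 / 95
Time = 25.2632 seconds


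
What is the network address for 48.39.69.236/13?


IP:   00110000.00100111.01000101.11101100
Mask: 11111111.11111000.00000000.00000000
AND operation:
Net:  00110000.00100000.00000000.00000000
Network: 48.32.0.0/13


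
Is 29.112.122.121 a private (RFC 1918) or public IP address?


RFC 1918 private ranges:
  10.0.0.0/8 (10.0.0.0 - 10.255.255.255)
  172.16.0.0/12 (172.16.0.0 - 172.31.255.255)
  192.168.0.0/16 (192.168.0.0 - 192.168.255.255)
Public (not in any RFC 1918 range)


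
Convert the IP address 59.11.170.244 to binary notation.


59 = 00111011
11 = 00001011
170 = 10101010
244 = 11110100
Binary: 00111011.00001011.10101010.11110100


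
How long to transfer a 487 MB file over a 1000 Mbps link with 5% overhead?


Effective throughput = 1000 * (1 - 5/100) = 950 Mbps
File size in Mb = 487 * 8 = 3896 Mb
Time = 3896 / 950
Time = 4.1011 seconds


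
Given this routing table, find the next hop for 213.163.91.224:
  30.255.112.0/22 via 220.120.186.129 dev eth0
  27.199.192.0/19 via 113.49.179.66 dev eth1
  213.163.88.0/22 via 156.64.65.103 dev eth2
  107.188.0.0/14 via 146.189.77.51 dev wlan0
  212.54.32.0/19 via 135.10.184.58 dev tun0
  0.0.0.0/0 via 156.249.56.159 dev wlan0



Longest prefix match for 213.163.91.224:
  /22 30.255.112.0: no
  /19 27.199.192.0: no
  /22 213.163.88.0: MATCH
  /14 107.188.0.0: no
  /19 212.54.32.0: no
  /0 0.0.0.0: MATCH
Selected: next-hop 156.64.65.103 via eth2 (matched /22)


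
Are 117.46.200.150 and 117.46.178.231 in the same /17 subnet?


Mask: 255.255.128.0
117.46.200.150 AND mask = 117.46.128.0
117.46.178.231 AND mask = 117.46.128.0
Yes, same subnet (117.46.128.0)


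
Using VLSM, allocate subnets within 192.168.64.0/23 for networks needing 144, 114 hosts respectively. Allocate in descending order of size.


144 hosts -> /24 (254 usable): 192.168.64.0/24
114 hosts -> /25 (126 usable): 192.168.65.0/25
Allocation: 192.168.64.0/24 (144 hosts, 254 usable); 192.168.65.0/25 (114 hosts, 126 usable)


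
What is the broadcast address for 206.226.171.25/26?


Network: 206.226.171.0/26
Host bits = 6
Set all host bits to 1:
Broadcast: 206.226.171.63


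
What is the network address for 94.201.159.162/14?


IP:   01011110.11001001.10011111.10100010
Mask: 11111111.11111100.00000000.00000000
AND operation:
Net:  01011110.11001000.00000000.00000000
Network: 94.200.0.0/14


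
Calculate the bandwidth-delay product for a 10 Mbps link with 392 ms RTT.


BDP = bandwidth * RTT
= 10 Mbps * 392 ms
= 10 * 1e6 * 392 / 1000 bits
= 3920000 bits
= 490000 bytes
= 478.5156 KB
BDP = 3920000 bits (490000 bytes)


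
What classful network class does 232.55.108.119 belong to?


First octet: 232
Binary: 11101000
1110xxxx -> Class D (224-239)
Class D (multicast), default mask N/A


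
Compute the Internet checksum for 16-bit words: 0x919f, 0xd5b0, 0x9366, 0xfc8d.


Sum all words (with carry folding):
+ 0x919f = 0x919f
+ 0xd5b0 = 0x6750
+ 0x9366 = 0xfab6
+ 0xfc8d = 0xf744
One's complement: ~0xf744
Checksum = 0x08bb


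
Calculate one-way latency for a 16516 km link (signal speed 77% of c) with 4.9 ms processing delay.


Speed = 0.77 * 3e5 km/s = 231000 km/s
Propagation delay = 16516 / 231000 = 0.0715 s = 71.4978 ms
Processing delay = 4.9 ms
Total one-way latency = 76.3978 ms


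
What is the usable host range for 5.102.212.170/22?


Network: 5.102.212.0
Broadcast: 5.102.215.255
First usable = network + 1
Last usable = broadcast - 1
Range: 5.102.212.1 to 5.102.215.254


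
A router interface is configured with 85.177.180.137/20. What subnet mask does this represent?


/20 means 20 network bits, 12 host bits
Binary: 11111111111111111111000000000000
Mask: 255.255.240.0


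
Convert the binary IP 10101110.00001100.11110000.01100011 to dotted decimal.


10101110 = 174
00001100 = 12
11110000 = 240
01100011 = 99
IP: 174.12.240.99


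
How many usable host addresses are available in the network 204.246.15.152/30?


Host bits = 32 - 30 = 2
Total addresses = 2^2 = 4
Usable = total - 2 (network and broadcast)
Usable hosts: 2


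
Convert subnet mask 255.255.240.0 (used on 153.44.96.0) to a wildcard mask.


Subnet mask: 255.255.240.0
Wildcard = 255.255.255.255 - subnet mask
255 - 255 = 0
255 - 255 = 0
255 - 240 = 15
255 - 0 = 255
Wildcard: 0.0.15.255


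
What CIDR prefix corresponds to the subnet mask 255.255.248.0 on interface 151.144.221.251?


Binary: 11111111.11111111.11111000.00000000
Count leading 1s
Prefix: /21


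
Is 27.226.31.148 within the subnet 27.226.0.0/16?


Subnet network: 27.226.0.0
Test IP AND mask: 27.226.0.0
Yes, 27.226.31.148 is in 27.226.0.0/16


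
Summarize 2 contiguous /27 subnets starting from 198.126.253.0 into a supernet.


Original prefix: /27
Number of subnets: 2 = 2^1
New prefix = 27 - 1 = 26
Supernet: 198.126.253.0/26


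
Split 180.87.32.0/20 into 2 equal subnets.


New prefix = 20 + 1 = 21
Each subnet has 2048 addresses
  180.87.32.0/21
  180.87.40.0/21
Subnets: 180.87.32.0/21, 180.87.40.0/21


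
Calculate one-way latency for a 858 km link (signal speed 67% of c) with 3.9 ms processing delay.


Speed = 0.67 * 3e5 km/s = 201000 km/s
Propagation delay = 858 / 201000 = 0.0043 s = 4.2687 ms
Processing delay = 3.9 ms
Total one-way latency = 8.1687 ms


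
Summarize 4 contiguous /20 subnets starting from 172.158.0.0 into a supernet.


Original prefix: /20
Number of subnets: 4 = 2^2
New prefix = 20 - 2 = 18
Supernet: 172.158.0.0/18


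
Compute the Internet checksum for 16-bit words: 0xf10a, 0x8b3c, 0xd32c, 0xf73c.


Sum all words (with carry folding):
+ 0xf10a = 0xf10a
+ 0x8b3c = 0x7c47
+ 0xd32c = 0x4f74
+ 0xf73c = 0x46b1
One's complement: ~0x46b1
Checksum = 0xb94e


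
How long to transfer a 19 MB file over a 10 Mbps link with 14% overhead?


Effective throughput = 10 * (1 - 14/100) = 8.6 Mbps
File size in Mb = 19 * 8 = 152 Mb
Time = 152 / 8.6
Time = 17.6744 seconds


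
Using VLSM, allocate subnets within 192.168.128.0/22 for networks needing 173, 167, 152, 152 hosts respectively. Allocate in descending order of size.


173 hosts -> /24 (254 usable): 192.168.128.0/24
167 hosts -> /24 (254 usable): 192.168.129.0/24
152 hosts -> /24 (254 usable): 192.168.130.0/24
152 hosts -> /24 (254 usable): 192.168.131.0/24
Allocation: 192.168.128.0/24 (173 hosts, 254 usable); 192.168.129.0/24 (167 hosts, 254 usable); 192.168.130.0/24 (152 hosts, 254 usable); 192.168.131.0/24 (152 hosts, 254 usable)


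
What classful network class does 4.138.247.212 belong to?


First octet: 4
Binary: 00000100
0xxxxxxx -> Class A (1-126)
Class A, default mask 255.0.0.0 (/8)


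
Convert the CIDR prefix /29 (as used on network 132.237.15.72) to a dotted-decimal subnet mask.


/29 means 29 network bits, 3 host bits
Binary: 11111111111111111111111111111000
Mask: 255.255.255.248


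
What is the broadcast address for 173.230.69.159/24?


Network: 173.230.69.0/24
Host bits = 8
Set all host bits to 1:
Broadcast: 173.230.69.255


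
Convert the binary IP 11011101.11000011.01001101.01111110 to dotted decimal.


11011101 = 221
11000011 = 195
01001101 = 77
01111110 = 126
IP: 221.195.77.126


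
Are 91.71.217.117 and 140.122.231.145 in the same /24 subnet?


Mask: 255.255.255.0
91.71.217.117 AND mask = 91.71.217.0
140.122.231.145 AND mask = 140.122.231.0
No, different subnets (91.71.217.0 vs 140.122.231.0)


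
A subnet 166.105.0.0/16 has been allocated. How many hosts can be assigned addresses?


Host bits = 32 - 16 = 16
Total addresses = 2^16 = 65536
Usable = total - 2 (network and broadcast)
Usable hosts: 65534


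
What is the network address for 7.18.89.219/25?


IP:   00000111.00010010.01011001.11011011
Mask: 11111111.11111111.11111111.10000000
AND operation:
Net:  00000111.00010010.01011001.10000000
Network: 7.18.89.128/25


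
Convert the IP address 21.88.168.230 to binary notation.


21 = 00010101
88 = 01011000
168 = 10101000
230 = 11100110
Binary: 00010101.01011000.10101000.11100110


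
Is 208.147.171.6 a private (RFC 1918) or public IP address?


RFC 1918 private ranges:
  10.0.0.0/8 (10.0.0.0 - 10.255.255.255)
  172.16.0.0/12 (172.16.0.0 - 172.31.255.255)
  192.168.0.0/16 (192.168.0.0 - 192.168.255.255)
Public (not in any RFC 1918 range)


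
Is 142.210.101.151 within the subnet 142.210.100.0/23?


Subnet network: 142.210.100.0
Test IP AND mask: 142.210.100.0
Yes, 142.210.101.151 is in 142.210.100.0/23


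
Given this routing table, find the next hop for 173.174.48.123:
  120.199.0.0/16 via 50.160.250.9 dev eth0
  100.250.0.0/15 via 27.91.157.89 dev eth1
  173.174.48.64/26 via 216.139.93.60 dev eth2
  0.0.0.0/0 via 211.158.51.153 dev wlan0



Longest prefix match for 173.174.48.123:
  /16 120.199.0.0: no
  /15 100.250.0.0: no
  /26 173.174.48.64: MATCH
  /0 0.0.0.0: MATCH
Selected: next-hop 216.139.93.60 via eth2 (matched /26)


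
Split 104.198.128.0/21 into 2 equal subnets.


New prefix = 21 + 1 = 22
Each subnet has 1024 addresses
  104.198.128.0/22
  104.198.132.0/22
Subnets: 104.198.128.0/22, 104.198.132.0/22


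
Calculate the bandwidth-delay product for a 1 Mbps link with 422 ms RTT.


BDP = bandwidth * RTT
= 1 Mbps * 422 ms
= 1 * 1e6 * 422 / 1000 bits
= 422000 bits
= 52750 bytes
= 51.5137 KB
BDP = 422000 bits (52750 bytes)


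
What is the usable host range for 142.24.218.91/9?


Network: 142.0.0.0
Broadcast: 142.127.255.255
First usable = network + 1
Last usable = broadcast - 1
Range: 142.0.0.1 to 142.127.255.254


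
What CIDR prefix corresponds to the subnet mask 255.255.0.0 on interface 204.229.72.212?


Binary: 11111111.11111111.00000000.00000000
Count leading 1s
Prefix: /16


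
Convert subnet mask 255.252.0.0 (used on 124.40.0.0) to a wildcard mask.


Subnet mask: 255.252.0.0
Wildcard = 255.255.255.255 - subnet mask
255 - 255 = 0
255 - 252 = 3
255 - 0 = 255
255 - 0 = 255
Wildcard: 0.3.255.255


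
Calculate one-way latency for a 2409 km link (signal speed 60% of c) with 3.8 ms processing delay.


Speed = 0.6 * 3e5 km/s = 180000 km/s
Propagation delay = 2409 / 180000 = 0.0134 s = 13.3833 ms
Processing delay = 3.8 ms
Total one-way latency = 17.1833 ms


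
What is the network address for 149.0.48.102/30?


IP:   10010101.00000000.00110000.01100110
Mask: 11111111.11111111.11111111.11111100
AND operation:
Net:  10010101.00000000.00110000.01100100
Network: 149.0.48.100/30


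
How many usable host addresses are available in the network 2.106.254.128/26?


Host bits = 32 - 26 = 6
Total addresses = 2^6 = 64
Usable = total - 2 (network and broadcast)
Usable hosts: 62


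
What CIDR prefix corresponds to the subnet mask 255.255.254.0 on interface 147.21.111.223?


Binary: 11111111.11111111.11111110.00000000
Count leading 1s
Prefix: /23


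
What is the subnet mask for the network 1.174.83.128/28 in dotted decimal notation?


/28 means 28 network bits, 4 host bits
Binary: 11111111111111111111111111110000
Mask: 255.255.255.240


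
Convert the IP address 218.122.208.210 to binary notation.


218 = 11011010
122 = 01111010
208 = 11010000
210 = 11010010
Binary: 11011010.01111010.11010000.11010010


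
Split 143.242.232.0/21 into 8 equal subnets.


New prefix = 21 + 3 = 24
Each subnet has 256 addresses
  143.242.232.0/24
  143.242.233.0/24
  143.242.234.0/24
  143.242.235.0/24
  143.242.236.0/24
  143.242.237.0/24
  143.242.238.0/24
  143.242.239.0/24
Subnets: 143.242.232.0/24, 143.242.233.0/24, 143.242.234.0/24, 143.242.235.0/24, 143.242.236.0/24, 143.242.237.0/24, 143.242.238.0/24, 143.242.239.0/24


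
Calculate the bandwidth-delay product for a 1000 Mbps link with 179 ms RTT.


BDP = bandwidth * RTT
= 1000 Mbps * 179 ms
= 1000 * 1e6 * 179 / 1000 bits
= 179000000 bits
= 22375000 bytes
= 21850.5859 KB
BDP = 179000000 bits (22375000 bytes)


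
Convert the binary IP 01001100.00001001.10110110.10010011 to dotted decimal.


01001100 = 76
00001001 = 9
10110110 = 182
10010011 = 147
IP: 76.9.182.147


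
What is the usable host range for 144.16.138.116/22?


Network: 144.16.136.0
Broadcast: 144.16.139.255
First usable = network + 1
Last usable = broadcast - 1
Range: 144.16.136.1 to 144.16.139.254


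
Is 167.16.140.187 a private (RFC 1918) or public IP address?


RFC 1918 private ranges:
  10.0.0.0/8 (10.0.0.0 - 10.255.255.255)
  172.16.0.0/12 (172.16.0.0 - 172.31.255.255)
  192.168.0.0/16 (192.168.0.0 - 192.168.255.255)
Public (not in any RFC 1918 range)


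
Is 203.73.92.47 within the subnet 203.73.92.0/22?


Subnet network: 203.73.92.0
Test IP AND mask: 203.73.92.0
Yes, 203.73.92.47 is in 203.73.92.0/22


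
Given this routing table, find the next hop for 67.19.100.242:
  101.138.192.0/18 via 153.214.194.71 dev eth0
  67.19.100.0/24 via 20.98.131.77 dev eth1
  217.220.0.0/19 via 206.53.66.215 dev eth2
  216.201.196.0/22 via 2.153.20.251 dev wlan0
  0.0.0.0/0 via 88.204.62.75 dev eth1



Longest prefix match for 67.19.100.242:
  /18 101.138.192.0: no
  /24 67.19.100.0: MATCH
  /19 217.220.0.0: no
  /22 216.201.196.0: no
  /0 0.0.0.0: MATCH
Selected: next-hop 20.98.131.77 via eth1 (matched /24)


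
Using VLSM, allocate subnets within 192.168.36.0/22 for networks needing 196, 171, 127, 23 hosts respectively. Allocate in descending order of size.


196 hosts -> /24 (254 usable): 192.168.36.0/24
171 hosts -> /24 (254 usable): 192.168.37.0/24
127 hosts -> /24 (254 usable): 192.168.38.0/24
23 hosts -> /27 (30 usable): 192.168.39.0/27
Allocation: 192.168.36.0/24 (196 hosts, 254 usable); 192.168.37.0/24 (171 hosts, 254 usable); 192.168.38.0/24 (127 hosts, 254 usable); 192.168.39.0/27 (23 hosts, 30 usable)


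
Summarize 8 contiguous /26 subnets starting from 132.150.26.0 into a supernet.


Original prefix: /26
Number of subnets: 8 = 2^3
New prefix = 26 - 3 = 23
Supernet: 132.150.26.0/23


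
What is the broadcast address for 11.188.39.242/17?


Network: 11.188.0.0/17
Host bits = 15
Set all host bits to 1:
Broadcast: 11.188.127.255


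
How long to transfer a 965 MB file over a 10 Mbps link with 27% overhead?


Effective throughput = 10 * (1 - 27/100) = 7.3 Mbps
File size in Mb = 965 * 8 = 7720 Mb
Time = 7720 / 7.3
Time = 1057.5342 seconds


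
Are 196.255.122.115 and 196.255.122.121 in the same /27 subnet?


Mask: 255.255.255.224
196.255.122.115 AND mask = 196.255.122.96
196.255.122.121 AND mask = 196.255.122.96
Yes, same subnet (196.255.122.96)


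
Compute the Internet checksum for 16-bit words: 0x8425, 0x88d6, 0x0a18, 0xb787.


Sum all words (with carry folding):
+ 0x8425 = 0x8425
+ 0x88d6 = 0x0cfc
+ 0x0a18 = 0x1714
+ 0xb787 = 0xce9b
One's complement: ~0xce9b
Checksum = 0x3164


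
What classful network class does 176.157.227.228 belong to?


First octet: 176
Binary: 10110000
10xxxxxx -> Class B (128-191)
Class B, default mask 255.255.0.0 (/16)


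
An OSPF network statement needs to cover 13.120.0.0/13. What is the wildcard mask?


Subnet mask: 255.248.0.0
Wildcard = 255.255.255.255 - subnet mask
255 - 255 = 0
255 - 248 = 7
255 - 0 = 255
255 - 0 = 255
Wildcard: 0.7.255.255


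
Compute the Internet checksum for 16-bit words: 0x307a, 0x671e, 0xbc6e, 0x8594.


Sum all words (with carry folding):
+ 0x307a = 0x307a
+ 0x671e = 0x9798
+ 0xbc6e = 0x5407
+ 0x8594 = 0xd99b
One's complement: ~0xd99b
Checksum = 0x2664


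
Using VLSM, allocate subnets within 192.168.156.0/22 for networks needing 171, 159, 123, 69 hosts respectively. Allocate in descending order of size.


171 hosts -> /24 (254 usable): 192.168.156.0/24
159 hosts -> /24 (254 usable): 192.168.157.0/24
123 hosts -> /25 (126 usable): 192.168.158.0/25
69 hosts -> /25 (126 usable): 192.168.158.128/25
Allocation: 192.168.156.0/24 (171 hosts, 254 usable); 192.168.157.0/24 (159 hosts, 254 usable); 192.168.158.0/25 (123 hosts, 126 usable); 192.168.158.128/25 (69 hosts, 126 usable)


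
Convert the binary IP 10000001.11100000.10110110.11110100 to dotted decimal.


10000001 = 129
11100000 = 224
10110110 = 182
11110100 = 244
IP: 129.224.182.244


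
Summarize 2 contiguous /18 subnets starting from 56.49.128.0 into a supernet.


Original prefix: /18
Number of subnets: 2 = 2^1
New prefix = 18 - 1 = 17
Supernet: 56.49.128.0/17


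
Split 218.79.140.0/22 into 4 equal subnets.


New prefix = 22 + 2 = 24
Each subnet has 256 addresses
  218.79.140.0/24
  218.79.141.0/24
  218.79.142.0/24
  218.79.143.0/24
Subnets: 218.79.140.0/24, 218.79.141.0/24, 218.79.142.0/24, 218.79.143.0/24


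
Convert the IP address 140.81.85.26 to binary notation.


140 = 10001100
81 = 01010001
85 = 01010101
26 = 00011010
Binary: 10001100.01010001.01010101.00011010


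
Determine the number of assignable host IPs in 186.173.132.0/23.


Host bits = 32 - 23 = 9
Total addresses = 2^9 = 512
Usable = total - 2 (network and broadcast)
Usable hosts: 510


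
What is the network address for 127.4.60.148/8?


IP:   01111111.00000100.00111100.10010100
Mask: 11111111.00000000.00000000.00000000
AND operation:
Net:  01111111.00000000.00000000.00000000
Network: 127.0.0.0/8


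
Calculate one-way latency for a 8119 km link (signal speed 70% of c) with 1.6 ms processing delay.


Speed = 0.7 * 3e5 km/s = 210000 km/s
Propagation delay = 8119 / 210000 = 0.0387 s = 38.6619 ms
Processing delay = 1.6 ms
Total one-way latency = 40.2619 ms


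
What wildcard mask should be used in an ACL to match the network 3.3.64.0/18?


Subnet mask: 255.255.192.0
Wildcard = 255.255.255.255 - subnet mask
255 - 255 = 0
255 - 255 = 0
255 - 192 = 63
255 - 0 = 255
Wildcard: 0.0.63.255


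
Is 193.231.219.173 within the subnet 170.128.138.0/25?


Subnet network: 170.128.138.0
Test IP AND mask: 193.231.219.128
No, 193.231.219.173 is not in 170.128.138.0/25


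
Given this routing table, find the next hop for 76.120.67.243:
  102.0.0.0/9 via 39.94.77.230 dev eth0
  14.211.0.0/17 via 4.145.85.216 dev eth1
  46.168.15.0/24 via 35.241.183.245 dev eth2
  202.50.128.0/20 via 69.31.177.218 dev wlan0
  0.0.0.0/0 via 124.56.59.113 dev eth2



Longest prefix match for 76.120.67.243:
  /9 102.0.0.0: no
  /17 14.211.0.0: no
  /24 46.168.15.0: no
  /20 202.50.128.0: no
  /0 0.0.0.0: MATCH
Selected: next-hop 124.56.59.113 via eth2 (matched /0)


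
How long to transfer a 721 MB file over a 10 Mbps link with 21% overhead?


Effective throughput = 10 * (1 - 21/100) = 7.9 Mbps
File size in Mb = 721 * 8 = 5768 Mb
Time = 5768 / 7.9
Time = 730.1266 seconds


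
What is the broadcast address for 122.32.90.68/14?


Network: 122.32.0.0/14
Host bits = 18
Set all host bits to 1:
Broadcast: 122.35.255.255


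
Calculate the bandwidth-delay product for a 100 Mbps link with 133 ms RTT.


BDP = bandwidth * RTT
= 100 Mbps * 133 ms
= 100 * 1e6 * 133 / 1000 bits
= 13300000 bits
= 1662500 bytes
= 1623.5352 KB
BDP = 13300000 bits (1662500 bytes)


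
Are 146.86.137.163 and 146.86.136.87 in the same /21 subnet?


Mask: 255.255.248.0
146.86.137.163 AND mask = 146.86.136.0
146.86.136.87 AND mask = 146.86.136.0
Yes, same subnet (146.86.136.0)


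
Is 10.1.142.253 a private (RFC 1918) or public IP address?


RFC 1918 private ranges:
  10.0.0.0/8 (10.0.0.0 - 10.255.255.255)
  172.16.0.0/12 (172.16.0.0 - 172.31.255.255)
  192.168.0.0/16 (192.168.0.0 - 192.168.255.255)
Private (in 10.0.0.0/8)


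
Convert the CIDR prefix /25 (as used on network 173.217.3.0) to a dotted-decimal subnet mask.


/25 means 25 network bits, 7 host bits
Binary: 11111111111111111111111110000000
Mask: 255.255.255.128


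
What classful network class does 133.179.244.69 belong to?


First octet: 133
Binary: 10000101
10xxxxxx -> Class B (128-191)
Class B, default mask 255.255.0.0 (/16)


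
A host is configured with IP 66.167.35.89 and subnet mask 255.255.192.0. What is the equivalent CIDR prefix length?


Binary: 11111111.11111111.11000000.00000000
Count leading 1s
Prefix: /18


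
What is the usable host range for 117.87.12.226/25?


Network: 117.87.12.128
Broadcast: 117.87.12.255
First usable = network + 1
Last usable = broadcast - 1
Range: 117.87.12.129 to 117.87.12.254


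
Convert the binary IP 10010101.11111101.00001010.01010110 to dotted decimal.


10010101 = 149
11111101 = 253
00001010 = 10
01010110 = 86
IP: 149.253.10.86


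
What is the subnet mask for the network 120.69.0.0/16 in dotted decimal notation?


/16 means 16 network bits, 16 host bits
Binary: 11111111111111110000000000000000
Mask: 255.255.0.0


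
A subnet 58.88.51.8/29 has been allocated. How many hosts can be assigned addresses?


Host bits = 32 - 29 = 3
Total addresses = 2^3 = 8
Usable = total - 2 (network and broadcast)
Usable hosts: 6


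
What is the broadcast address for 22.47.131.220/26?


Network: 22.47.131.192/26
Host bits = 6
Set all host bits to 1:
Broadcast: 22.47.131.255


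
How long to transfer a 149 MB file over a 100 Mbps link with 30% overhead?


Effective throughput = 100 * (1 - 30/100) = 70 Mbps
File size in Mb = 149 * 8 = 1192 Mb
Time = 1192 / 70
Time = 17.0286 seconds


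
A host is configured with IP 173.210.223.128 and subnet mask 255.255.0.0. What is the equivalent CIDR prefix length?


Binary: 11111111.11111111.00000000.00000000
Count leading 1s
Prefix: /16


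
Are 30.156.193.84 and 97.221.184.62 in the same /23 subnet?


Mask: 255.255.254.0
30.156.193.84 AND mask = 30.156.192.0
97.221.184.62 AND mask = 97.221.184.0
No, different subnets (30.156.192.0 vs 97.221.184.0)


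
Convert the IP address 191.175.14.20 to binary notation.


191 = 10111111
175 = 10101111
14 = 00001110
20 = 00010100
Binary: 10111111.10101111.00001110.00010100


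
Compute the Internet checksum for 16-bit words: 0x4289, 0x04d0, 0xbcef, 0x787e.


Sum all words (with carry folding):
+ 0x4289 = 0x4289
+ 0x04d0 = 0x4759
+ 0xbcef = 0x0449
+ 0x787e = 0x7cc7
One's complement: ~0x7cc7
Checksum = 0x8338


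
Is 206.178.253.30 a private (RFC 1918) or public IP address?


RFC 1918 private ranges:
  10.0.0.0/8 (10.0.0.0 - 10.255.255.255)
  172.16.0.0/12 (172.16.0.0 - 172.31.255.255)
  192.168.0.0/16 (192.168.0.0 - 192.168.255.255)
Public (not in any RFC 1918 range)


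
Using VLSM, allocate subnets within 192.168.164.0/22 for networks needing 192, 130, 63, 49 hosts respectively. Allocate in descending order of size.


192 hosts -> /24 (254 usable): 192.168.164.0/24
130 hosts -> /24 (254 usable): 192.168.165.0/24
63 hosts -> /25 (126 usable): 192.168.166.0/25
49 hosts -> /26 (62 usable): 192.168.166.128/26
Allocation: 192.168.164.0/24 (192 hosts, 254 usable); 192.168.165.0/24 (130 hosts, 254 usable); 192.168.166.0/25 (63 hosts, 126 usable); 192.168.166.128/26 (49 hosts, 62 usable)


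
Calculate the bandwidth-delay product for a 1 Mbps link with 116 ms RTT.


BDP = bandwidth * RTT
= 1 Mbps * 116 ms
= 1 * 1e6 * 116 / 1000 bits
= 116000 bits
= 14500 bytes
= 14.1602 KB
BDP = 116000 bits (14500 bytes)


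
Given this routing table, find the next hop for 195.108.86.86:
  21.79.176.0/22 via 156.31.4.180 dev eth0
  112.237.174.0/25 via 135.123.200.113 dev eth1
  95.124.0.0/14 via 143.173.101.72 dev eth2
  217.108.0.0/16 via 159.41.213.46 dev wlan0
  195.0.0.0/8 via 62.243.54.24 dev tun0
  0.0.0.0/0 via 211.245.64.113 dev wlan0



Longest prefix match for 195.108.86.86:
  /22 21.79.176.0: no
  /25 112.237.174.0: no
  /14 95.124.0.0: no
  /16 217.108.0.0: no
  /8 195.0.0.0: MATCH
  /0 0.0.0.0: MATCH
Selected: next-hop 62.243.54.24 via tun0 (matched /8)


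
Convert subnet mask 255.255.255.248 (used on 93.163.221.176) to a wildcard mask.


Subnet mask: 255.255.255.248
Wildcard = 255.255.255.255 - subnet mask
255 - 255 = 0
255 - 255 = 0
255 - 255 = 0
255 - 248 = 7
Wildcard: 0.0.0.7


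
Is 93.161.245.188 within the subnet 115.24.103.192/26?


Subnet network: 115.24.103.192
Test IP AND mask: 93.161.245.128
No, 93.161.245.188 is not in 115.24.103.192/26


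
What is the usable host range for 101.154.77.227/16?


Network: 101.154.0.0
Broadcast: 101.154.255.255
First usable = network + 1
Last usable = broadcast - 1
Range: 101.154.0.1 to 101.154.255.254


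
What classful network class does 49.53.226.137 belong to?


First octet: 49
Binary: 00110001
0xxxxxxx -> Class A (1-126)
Class A, default mask 255.0.0.0 (/8)


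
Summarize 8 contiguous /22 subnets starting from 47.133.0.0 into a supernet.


Original prefix: /22
Number of subnets: 8 = 2^3
New prefix = 22 - 3 = 19
Supernet: 47.133.0.0/19


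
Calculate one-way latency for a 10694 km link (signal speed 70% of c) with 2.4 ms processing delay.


Speed = 0.7 * 3e5 km/s = 210000 km/s
Propagation delay = 10694 / 210000 = 0.0509 s = 50.9238 ms
Processing delay = 2.4 ms
Total one-way latency = 53.3238 ms


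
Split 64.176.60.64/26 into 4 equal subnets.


New prefix = 26 + 2 = 28
Each subnet has 16 addresses
  64.176.60.64/28
  64.176.60.80/28
  64.176.60.96/28
  64.176.60.112/28
Subnets: 64.176.60.64/28, 64.176.60.80/28, 64.176.60.96/28, 64.176.60.112/28
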